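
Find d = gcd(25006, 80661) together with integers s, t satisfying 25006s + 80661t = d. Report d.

Apply Euclid's algorithm to 80661 and 25006:
80661 = 3*25006 + 5643
25006 = 4*5643 + 2434
5643 = 2*2434 + 775
2434 = 3*775 + 109
775 = 7*109 + 12
109 = 9*12 + 1
12 = 12*1 + 0
gcd(25006, 80661) = 1.
Express as a combination:
1 = 109 − 9·12
1 = −9·775 + 64·109
1 = 64·2434 − 201·775
1 = −201·5643 + 466·2434
1 = 466·25006 − 2065·5643
1 = −2065·80661 + 6661·25006
So 1 = (-2065)·80661 + (6661)·25006.

1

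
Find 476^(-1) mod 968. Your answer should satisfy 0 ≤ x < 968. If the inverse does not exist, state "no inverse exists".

no inverse exists

Compute gcd(476, 968):
968 = 2×476 + 16
476 = 29×16 + 12
16 = 1×12 + 4
12 = 3×4 + 0
Since gcd = 4 > 1, 476 is not a unit mod 968.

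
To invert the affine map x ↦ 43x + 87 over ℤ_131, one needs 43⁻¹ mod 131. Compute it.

64

Extended Euclidean algorithm:
131 = 3×43 + 2
43 = 21×2 + 1
2 = 2×1 + 0
Since gcd(43, 131) = 1, back-substitute to write 1 as a combination:
1 = 43 − 21·2
1 = −21·131 + 64·43
So 43·64 ≡ 1 (mod 131).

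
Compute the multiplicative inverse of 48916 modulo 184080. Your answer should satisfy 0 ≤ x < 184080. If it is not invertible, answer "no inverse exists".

no inverse exists

Euclidean algorithm on 184080, 48916:
184080 = 3*48916 + 37332
48916 = 1*37332 + 11584
37332 = 3*11584 + 2580
11584 = 4*2580 + 1264
2580 = 2*1264 + 52
1264 = 24*52 + 16
52 = 3*16 + 4
16 = 4*4 + 0
gcd(48916, 184080) = 4 ≠ 1, so 48916 has no multiplicative inverse modulo 184080.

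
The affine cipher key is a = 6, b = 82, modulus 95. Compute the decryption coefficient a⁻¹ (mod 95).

Extended Euclidean algorithm:
95 = 15*6 + 5
6 = 1*5 + 1
5 = 5*1 + 0
gcd = 1, so the inverse exists. Back-substitute:
1 = 6 − 5
1 = −95 + 16·6
So 6·16 ≡ 1 (mod 95).

16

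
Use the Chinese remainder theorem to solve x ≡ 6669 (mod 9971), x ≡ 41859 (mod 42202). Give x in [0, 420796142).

Write x = 6669 + 9971·k. Then 9971·k ≡ 41859 − 6669 ≡ 35190 (mod 42202).
Need 9971⁻¹ mod 42202. Extended Euclid on (42202, 9971):
42202 = 4·9971 + 2318
9971 = 4·2318 + 699
2318 = 3·699 + 221
699 = 3·221 + 36
221 = 6·36 + 5
36 = 7·5 + 1
5 = 5·1 + 0
Back-substitute:
1 = 36 − 7·5
1 = −7·221 + 43·36
1 = 43·699 − 136·221
1 = −136·2318 + 451·699
1 = 451·9971 − 1940·2318
1 = −1940·42202 + 8211·9971
9971⁻¹ ≡ 8211 (mod 42202), so k ≡ 8211·35190 ≡ 30198 (mod 42202).
x = 6669 + 9971·30198 = 301110927.

301110927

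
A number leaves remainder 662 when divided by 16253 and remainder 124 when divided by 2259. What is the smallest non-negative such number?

31856542

Write x = 662 + 16253·k. Then 16253·k ≡ 124 − 662 ≡ 1721 (mod 2259).
Need 16253⁻¹ mod 2259. Extended Euclid on (2259, 440):
2259 = 5×440 + 59
440 = 7×59 + 27
59 = 2×27 + 5
27 = 5×5 + 2
5 = 2×2 + 1
2 = 2×1 + 0
Back-substitute:
1 = 5 − 2·2
1 = −2·27 + 11·5
1 = 11·59 − 24·27
1 = −24·440 + 179·59
1 = 179·2259 − 919·440
16253⁻¹ ≡ 1340 (mod 2259), so k ≡ 1340·1721 ≡ 1960 (mod 2259).
x = 662 + 16253·1960 = 31856542.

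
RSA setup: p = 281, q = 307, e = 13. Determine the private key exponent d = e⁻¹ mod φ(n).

φ(n) = (p−1)(q−1) = 280·306 = 85680.
Need d with 13·d ≡ 1 (mod 85680). Apply the extended Euclidean algorithm:
85680 = 6590·13 + 10
13 = 1·10 + 3
10 = 3·3 + 1
3 = 3·1 + 0
Back-substitute:
1 = 10 − 3·3
1 = −3·13 + 4·10
1 = 4·85680 − 26363·13
So 13·(-26363) ≡ 1 (mod 85680), hence d ≡ -26363 ≡ 59317 (mod 85680).

59317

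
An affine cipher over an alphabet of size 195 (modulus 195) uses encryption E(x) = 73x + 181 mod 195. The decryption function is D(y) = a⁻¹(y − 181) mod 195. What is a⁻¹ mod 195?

187

gcd(195, 73) by repeated division:
195 = 2·73 + 49
73 = 1·49 + 24
49 = 2·24 + 1
24 = 24·1 + 0
Since gcd(73, 195) = 1, back-substitute to write 1 as a combination:
1 = 49 − 2·24
1 = −2·73 + 3·49
1 = 3·195 − 8·73
So 73·(-8) ≡ 1 (mod 195), and -8 ≡ 187 (mod 195).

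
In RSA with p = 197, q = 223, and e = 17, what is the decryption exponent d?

φ(n) = (p−1)(q−1) = 196·222 = 43512.
Need d with 17·d ≡ 1 (mod 43512). Apply the extended Euclidean algorithm:
43512 = 2559*17 + 9
17 = 1*9 + 8
9 = 1*8 + 1
8 = 8*1 + 0
Back-substitute:
1 = 9 − 8
1 = −17 + 2·9
1 = 2·43512 − 5119·17
So 17·(-5119) ≡ 1 (mod 43512), hence d ≡ -5119 ≡ 38393 (mod 43512).

38393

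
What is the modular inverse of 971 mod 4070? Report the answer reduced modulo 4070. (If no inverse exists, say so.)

1291

gcd(4070, 971) by repeated division:
4070 = 4*971 + 186
971 = 5*186 + 41
186 = 4*41 + 22
41 = 1*22 + 19
22 = 1*19 + 3
19 = 6*3 + 1
3 = 3*1 + 0
Since gcd(971, 4070) = 1, back-substitute to write 1 as a combination:
1 = 19 − 6·3
1 = −6·22 + 7·19
1 = 7·41 − 13·22
1 = −13·186 + 59·41
1 = 59·971 − 308·186
1 = −308·4070 + 1291·971
So 971·1291 ≡ 1 (mod 4070).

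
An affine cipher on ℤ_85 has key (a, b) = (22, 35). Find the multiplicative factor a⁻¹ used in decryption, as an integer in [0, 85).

58

Run Euclid on (85, 22):
85 = 3·22 + 19
22 = 1·19 + 3
19 = 6·3 + 1
3 = 3·1 + 0
The gcd is 1. Working backward:
1 = 19 − 6·3
1 = −6·22 + 7·19
1 = 7·85 − 27·22
Thus 22·(-27) ≡ 1 (mod 85); reducing, -27 mod 85 = 58.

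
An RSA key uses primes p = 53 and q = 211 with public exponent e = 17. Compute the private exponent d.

φ(n) = (p−1)(q−1) = 52·210 = 10920.
Need d with 17·d ≡ 1 (mod 10920). Apply the extended Euclidean algorithm:
10920 = 642*17 + 6
17 = 2*6 + 5
6 = 1*5 + 1
5 = 5*1 + 0
Back-substitute:
1 = 6 − 5
1 = −17 + 3·6
1 = 3·10920 − 1927·17
So 17·(-1927) ≡ 1 (mod 10920), hence d ≡ -1927 ≡ 8993 (mod 10920).

8993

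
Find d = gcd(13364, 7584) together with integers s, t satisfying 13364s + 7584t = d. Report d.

4

Repeated division:
13364 = 1*7584 + 5780
7584 = 1*5780 + 1804
5780 = 3*1804 + 368
1804 = 4*368 + 332
368 = 1*332 + 36
332 = 9*36 + 8
36 = 4*8 + 4
8 = 2*4 + 0
gcd(13364, 7584) = 4.
Back-substituting:
4 = 36 − 4·8
4 = −4·332 + 37·36
4 = 37·368 − 41·332
4 = −41·1804 + 201·368
4 = 201·5780 − 644·1804
4 = −644·7584 + 845·5780
4 = 845·13364 − 1489·7584
So 4 = (845)·13364 + (-1489)·7584.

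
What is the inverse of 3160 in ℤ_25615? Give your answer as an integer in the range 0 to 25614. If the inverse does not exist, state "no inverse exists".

no inverse exists

Euclidean algorithm on 25615, 3160:
25615 = 8·3160 + 335
3160 = 9·335 + 145
335 = 2·145 + 45
145 = 3·45 + 10
45 = 4·10 + 5
10 = 2·5 + 0
Since gcd = 5 > 1, 3160 is not a unit mod 25615.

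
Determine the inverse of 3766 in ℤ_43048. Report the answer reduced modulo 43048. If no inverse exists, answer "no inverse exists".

no inverse exists

Compute gcd(3766, 43048):
43048 = 11*3766 + 1622
3766 = 2*1622 + 522
1622 = 3*522 + 56
522 = 9*56 + 18
56 = 3*18 + 2
18 = 9*2 + 0
The gcd is 2, not 1, hence no inverse exists.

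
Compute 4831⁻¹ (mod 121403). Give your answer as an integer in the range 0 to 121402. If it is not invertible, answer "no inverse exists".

81773

Run Euclid on (121403, 4831):
121403 = 25*4831 + 628
4831 = 7*628 + 435
628 = 1*435 + 193
435 = 2*193 + 49
193 = 3*49 + 46
49 = 1*46 + 3
46 = 15*3 + 1
3 = 3*1 + 0
gcd = 1, so the inverse exists. Back-substitute:
1 = 46 − 15·3
1 = −15·49 + 16·46
1 = 16·193 − 63·49
1 = −63·435 + 142·193
1 = 142·628 − 205·435
1 = −205·4831 + 1577·628
1 = 1577·121403 − 39630·4831
Hence 4831⁻¹ ≡ -39630 ≡ 81773 (mod 121403).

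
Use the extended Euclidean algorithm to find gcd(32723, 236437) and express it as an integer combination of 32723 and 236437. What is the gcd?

1

Apply Euclid's algorithm to 236437 and 32723:
236437 = 7·32723 + 7376
32723 = 4·7376 + 3219
7376 = 2·3219 + 938
3219 = 3·938 + 405
938 = 2·405 + 128
405 = 3·128 + 21
128 = 6·21 + 2
21 = 10·2 + 1
2 = 2·1 + 0
gcd(32723, 236437) = 1.
Express as a combination:
1 = 21 − 10·2
1 = −10·128 + 61·21
1 = 61·405 − 193·128
1 = −193·938 + 447·405
1 = 447·3219 − 1534·938
1 = −1534·7376 + 3515·3219
1 = 3515·32723 − 15594·7376
1 = −15594·236437 + 112673·32723
So 1 = (-15594)·236437 + (112673)·32723.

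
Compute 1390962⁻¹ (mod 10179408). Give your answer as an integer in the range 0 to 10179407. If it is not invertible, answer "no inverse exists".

Euclidean algorithm on 10179408, 1390962:
10179408 = 7·1390962 + 442674
1390962 = 3·442674 + 62940
442674 = 7·62940 + 2094
62940 = 30·2094 + 120
2094 = 17·120 + 54
120 = 2·54 + 12
54 = 4·12 + 6
12 = 2·6 + 0
gcd(1390962, 10179408) = 6 ≠ 1, so 1390962 has no multiplicative inverse modulo 10179408.

no inverse exists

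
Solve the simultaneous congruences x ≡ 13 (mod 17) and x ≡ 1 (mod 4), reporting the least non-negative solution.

Write x = 13 + 17·k. Then 17·k ≡ 1 − 13 ≡ 0 (mod 4).
Need 17⁻¹ mod 4. Extended Euclid on (4, 1):
4 = 4×1 + 0
17⁻¹ ≡ 1 (mod 4), so k ≡ 1·0 ≡ 0 (mod 4).
x = 13 + 17·0 = 13.

13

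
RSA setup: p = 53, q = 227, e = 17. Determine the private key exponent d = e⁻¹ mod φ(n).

6913

φ(n) = (p−1)(q−1) = 52·226 = 11752.
Need d with 17·d ≡ 1 (mod 11752). Apply the extended Euclidean algorithm:
11752 = 691·17 + 5
17 = 3·5 + 2
5 = 2·2 + 1
2 = 2·1 + 0
Back-substitute:
1 = 5 − 2·2
1 = −2·17 + 7·5
1 = 7·11752 − 4839·17
So 17·(-4839) ≡ 1 (mod 11752), hence d ≡ -4839 ≡ 6913 (mod 11752).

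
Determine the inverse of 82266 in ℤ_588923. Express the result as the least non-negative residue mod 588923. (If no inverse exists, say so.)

537430

Apply the Euclidean algorithm to 588923 and 82266:
588923 = 7·82266 + 13061
82266 = 6·13061 + 3900
13061 = 3·3900 + 1361
3900 = 2·1361 + 1178
1361 = 1·1178 + 183
1178 = 6·183 + 80
183 = 2·80 + 23
80 = 3·23 + 11
23 = 2·11 + 1
11 = 11·1 + 0
Since gcd(82266, 588923) = 1, back-substitute to write 1 as a combination:
1 = 23 − 2·11
1 = −2·80 + 7·23
1 = 7·183 − 16·80
1 = −16·1178 + 103·183
1 = 103·1361 − 119·1178
1 = −119·3900 + 341·1361
1 = 341·13061 − 1142·3900
1 = −1142·82266 + 7193·13061
1 = 7193·588923 − 51493·82266
Hence 82266⁻¹ ≡ -51493 ≡ 537430 (mod 588923).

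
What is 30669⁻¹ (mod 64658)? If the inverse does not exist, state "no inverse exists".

14587

Extended Euclidean algorithm:
64658 = 2*30669 + 3320
30669 = 9*3320 + 789
3320 = 4*789 + 164
789 = 4*164 + 133
164 = 1*133 + 31
133 = 4*31 + 9
31 = 3*9 + 4
9 = 2*4 + 1
4 = 4*1 + 0
The gcd is 1. Working backward:
1 = 9 − 2·4
1 = −2·31 + 7·9
1 = 7·133 − 30·31
1 = −30·164 + 37·133
1 = 37·789 − 178·164
1 = −178·3320 + 749·789
1 = 749·30669 − 6919·3320
1 = −6919·64658 + 14587·30669
So 30669·14587 ≡ 1 (mod 64658).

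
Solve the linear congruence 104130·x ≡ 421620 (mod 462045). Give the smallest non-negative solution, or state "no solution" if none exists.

First find gcd(104130, 462045):
462045 = 4×104130 + 45525
104130 = 2×45525 + 13080
45525 = 3×13080 + 6285
13080 = 2×6285 + 510
6285 = 12×510 + 165
510 = 3×165 + 15
165 = 11×15 + 0
gcd = 15 and 15 | 421620, so solutions exist. Divide through by 15: 6942x ≡ 28108 (mod 30803).
Now find 6942⁻¹ mod 30803:
30803 = 4·6942 + 3035
6942 = 2·3035 + 872
3035 = 3·872 + 419
872 = 2·419 + 34
419 = 12·34 + 11
34 = 3·11 + 1
11 = 11·1 + 0
Back-substitute:
1 = 34 − 3·11
1 = −3·419 + 37·34
1 = 37·872 − 77·419
1 = −77·3035 + 268·872
1 = 268·6942 − 613·3035
1 = −613·30803 + 2720·6942
So 6942⁻¹ ≡ 2720 (mod 30803).
Then x ≡ 2720·28108 ≡ 714 (mod 30803); the smallest non-negative solution is x = 714.

714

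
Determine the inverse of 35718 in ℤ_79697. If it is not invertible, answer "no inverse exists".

28344

gcd(79697, 35718) by repeated division:
79697 = 2×35718 + 8261
35718 = 4×8261 + 2674
8261 = 3×2674 + 239
2674 = 11×239 + 45
239 = 5×45 + 14
45 = 3×14 + 3
14 = 4×3 + 2
3 = 1×2 + 1
2 = 2×1 + 0
The gcd is 1. Working backward:
1 = 3 − 2
1 = −14 + 5·3
1 = 5·45 − 16·14
1 = −16·239 + 85·45
1 = 85·2674 − 951·239
1 = −951·8261 + 2938·2674
1 = 2938·35718 − 12703·8261
1 = −12703·79697 + 28344·35718
So 35718·28344 ≡ 1 (mod 79697).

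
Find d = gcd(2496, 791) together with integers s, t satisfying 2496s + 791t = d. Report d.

1

Euclidean algorithm:
2496 = 3·791 + 123
791 = 6·123 + 53
123 = 2·53 + 17
53 = 3·17 + 2
17 = 8·2 + 1
2 = 2·1 + 0
gcd(2496, 791) = 1.
Express as a combination:
1 = 17 − 8·2
1 = −8·53 + 25·17
1 = 25·123 − 58·53
1 = −58·791 + 373·123
1 = 373·2496 − 1177·791
So 1 = (373)·2496 + (-1177)·791.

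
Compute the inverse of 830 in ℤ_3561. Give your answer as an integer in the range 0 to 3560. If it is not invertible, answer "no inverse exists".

Run Euclid on (3561, 830):
3561 = 4×830 + 241
830 = 3×241 + 107
241 = 2×107 + 27
107 = 3×27 + 26
27 = 1×26 + 1
26 = 26×1 + 0
The gcd is 1. Working backward:
1 = 27 − 26
1 = −107 + 4·27
1 = 4·241 − 9·107
1 = −9·830 + 31·241
1 = 31·3561 − 133·830
Thus 830·(-133) ≡ 1 (mod 3561); reducing, -133 mod 3561 = 3428.

3428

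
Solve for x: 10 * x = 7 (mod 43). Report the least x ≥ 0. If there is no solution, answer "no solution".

5

First find gcd(10, 43):
43 = 4×10 + 3
10 = 3×3 + 1
3 = 3×1 + 0
gcd = 1, so a unique solution mod 43 exists.
Back-substitute for the Bézout coefficients:
1 = 10 − 3·3
1 = −3·43 + 13·10
So 10·(13) ≡ 1 (mod 43), giving 10⁻¹ ≡ 13.
x ≡ 10⁻¹·7 ≡ 13·7 ≡ 5 (mod 43).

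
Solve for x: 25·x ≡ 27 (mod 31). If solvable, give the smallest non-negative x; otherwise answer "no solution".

First find gcd(25, 31):
31 = 1·25 + 6
25 = 4·6 + 1
6 = 6·1 + 0
gcd = 1, so a unique solution mod 31 exists.
Back-substitute for the Bézout coefficients:
1 = 25 − 4·6
1 = −4·31 + 5·25
So 25·(5) ≡ 1 (mod 31), giving 25⁻¹ ≡ 5.
x ≡ 25⁻¹·27 ≡ 5·27 ≡ 11 (mod 31).

11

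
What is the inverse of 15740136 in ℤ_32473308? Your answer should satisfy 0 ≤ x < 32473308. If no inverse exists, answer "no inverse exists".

no inverse exists

Compute gcd(15740136, 32473308):
32473308 = 2*15740136 + 993036
15740136 = 15*993036 + 844596
993036 = 1*844596 + 148440
844596 = 5*148440 + 102396
148440 = 1*102396 + 46044
102396 = 2*46044 + 10308
46044 = 4*10308 + 4812
10308 = 2*4812 + 684
4812 = 7*684 + 24
684 = 28*24 + 12
24 = 2*12 + 0
Since gcd = 12 > 1, 15740136 is not a unit mod 32473308.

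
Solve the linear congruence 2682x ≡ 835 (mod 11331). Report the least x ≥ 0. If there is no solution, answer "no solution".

gcd(2682, 11331):
11331 = 4×2682 + 603
2682 = 4×603 + 270
603 = 2×270 + 63
270 = 4×63 + 18
63 = 3×18 + 9
18 = 2×9 + 0
gcd = 9, but 9 ∤ 835, so the congruence has no solution.

no solution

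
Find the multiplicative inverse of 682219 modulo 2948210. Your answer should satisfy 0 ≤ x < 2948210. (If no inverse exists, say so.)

gcd(2948210, 682219) by repeated division:
2948210 = 4·682219 + 219334
682219 = 3·219334 + 24217
219334 = 9·24217 + 1381
24217 = 17·1381 + 740
1381 = 1·740 + 641
740 = 1·641 + 99
641 = 6·99 + 47
99 = 2·47 + 5
47 = 9·5 + 2
5 = 2·2 + 1
2 = 2·1 + 0
gcd = 1, so the inverse exists. Back-substitute:
1 = 5 − 2·2
1 = −2·47 + 19·5
1 = 19·99 − 40·47
1 = −40·641 + 259·99
1 = 259·740 − 299·641
1 = −299·1381 + 558·740
1 = 558·24217 − 9785·1381
1 = −9785·219334 + 88623·24217
1 = 88623·682219 − 275654·219334
1 = −275654·2948210 + 1191239·682219
So 682219·1191239 ≡ 1 (mod 2948210).

1191239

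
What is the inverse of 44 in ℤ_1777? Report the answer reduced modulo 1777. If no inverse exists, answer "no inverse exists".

1252

Apply the Euclidean algorithm to 1777 and 44:
1777 = 40×44 + 17
44 = 2×17 + 10
17 = 1×10 + 7
10 = 1×7 + 3
7 = 2×3 + 1
3 = 3×1 + 0
gcd = 1, so the inverse exists. Back-substitute:
1 = 7 − 2·3
1 = −2·10 + 3·7
1 = 3·17 − 5·10
1 = −5·44 + 13·17
1 = 13·1777 − 525·44
Hence 44⁻¹ ≡ -525 ≡ 1252 (mod 1777).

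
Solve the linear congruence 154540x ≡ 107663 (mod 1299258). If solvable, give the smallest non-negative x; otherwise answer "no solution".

no solution

gcd(154540, 1299258):
1299258 = 8×154540 + 62938
154540 = 2×62938 + 28664
62938 = 2×28664 + 5610
28664 = 5×5610 + 614
5610 = 9×614 + 84
614 = 7×84 + 26
84 = 3×26 + 6
26 = 4×6 + 2
6 = 3×2 + 0
gcd = 2, but 2 ∤ 107663, so the congruence has no solution.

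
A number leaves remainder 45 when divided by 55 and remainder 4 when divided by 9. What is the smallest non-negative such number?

Write x = 45 + 55·k. Then 55·k ≡ 4 − 45 ≡ 4 (mod 9).
Need 55⁻¹ mod 9. Extended Euclid on (9, 1):
9 = 9×1 + 0
55⁻¹ ≡ 1 (mod 9), so k ≡ 1·4 ≡ 4 (mod 9).
x = 45 + 55·4 = 265.

265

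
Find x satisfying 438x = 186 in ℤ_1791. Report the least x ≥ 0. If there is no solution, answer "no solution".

532

First find gcd(438, 1791):
1791 = 4*438 + 39
438 = 11*39 + 9
39 = 4*9 + 3
9 = 3*3 + 0
gcd = 3 and 3 | 186, so solutions exist. Divide through by 3: 146x ≡ 62 (mod 597).
Now find 146⁻¹ mod 597:
597 = 4×146 + 13
146 = 11×13 + 3
13 = 4×3 + 1
3 = 3×1 + 0
Back-substitute:
1 = 13 − 4·3
1 = −4·146 + 45·13
1 = 45·597 − 184·146
So 146·(-184) ≡ 1 (mod 597), i.e. 146⁻¹ ≡ 413.
Then x ≡ 413·62 ≡ 532 (mod 597); the smallest non-negative solution is x = 532.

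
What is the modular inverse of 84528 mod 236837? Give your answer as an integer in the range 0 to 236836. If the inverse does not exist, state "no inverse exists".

Run Euclid on (236837, 84528):
236837 = 2·84528 + 67781
84528 = 1·67781 + 16747
67781 = 4·16747 + 793
16747 = 21·793 + 94
793 = 8·94 + 41
94 = 2·41 + 12
41 = 3·12 + 5
12 = 2·5 + 2
5 = 2·2 + 1
2 = 2·1 + 0
Since gcd(84528, 236837) = 1, back-substitute to write 1 as a combination:
1 = 5 − 2·2
1 = −2·12 + 5·5
1 = 5·41 − 17·12
1 = −17·94 + 39·41
1 = 39·793 − 329·94
1 = −329·16747 + 6948·793
1 = 6948·67781 − 28121·16747
1 = −28121·84528 + 35069·67781
1 = 35069·236837 − 98259·84528
Hence 84528⁻¹ ≡ -98259 ≡ 138578 (mod 236837).

138578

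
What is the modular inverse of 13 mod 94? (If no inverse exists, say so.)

gcd(94, 13) by repeated division:
94 = 7·13 + 3
13 = 4·3 + 1
3 = 3·1 + 0
The gcd is 1. Working backward:
1 = 13 − 4·3
1 = −4·94 + 29·13
So 13·29 ≡ 1 (mod 94).

29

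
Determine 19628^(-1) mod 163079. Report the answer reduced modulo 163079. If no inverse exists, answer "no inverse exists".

no inverse exists

Euclidean algorithm on 163079, 19628:
163079 = 8×19628 + 6055
19628 = 3×6055 + 1463
6055 = 4×1463 + 203
1463 = 7×203 + 42
203 = 4×42 + 35
42 = 1×35 + 7
35 = 5×7 + 0
The gcd is 7, not 1, hence no inverse exists.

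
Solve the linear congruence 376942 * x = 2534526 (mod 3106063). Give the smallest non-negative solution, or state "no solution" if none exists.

1710895

First find gcd(376942, 3106063):
3106063 = 8·376942 + 90527
376942 = 4·90527 + 14834
90527 = 6·14834 + 1523
14834 = 9·1523 + 1127
1523 = 1·1127 + 396
1127 = 2·396 + 335
396 = 1·335 + 61
335 = 5·61 + 30
61 = 2·30 + 1
30 = 30·1 + 0
gcd = 1, so a unique solution mod 3106063 exists.
Back-substitute for the Bézout coefficients:
1 = 61 − 2·30
1 = −2·335 + 11·61
1 = 11·396 − 13·335
1 = −13·1127 + 37·396
1 = 37·1523 − 50·1127
1 = −50·14834 + 487·1523
1 = 487·90527 − 2972·14834
1 = −2972·376942 + 12375·90527
1 = 12375·3106063 − 101972·376942
So 376942·(-101972) ≡ 1 (mod 3106063), giving 376942⁻¹ ≡ 3004091.
x ≡ 376942⁻¹·2534526 ≡ 3004091·2534526 ≡ 1710895 (mod 3106063).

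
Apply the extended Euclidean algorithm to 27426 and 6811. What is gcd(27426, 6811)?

7

Apply Euclid's algorithm to 27426 and 6811:
27426 = 4×6811 + 182
6811 = 37×182 + 77
182 = 2×77 + 28
77 = 2×28 + 21
28 = 1×21 + 7
21 = 3×7 + 0
gcd(27426, 6811) = 7.
Back-substituting:
7 = 28 − 21
7 = −77 + 3·28
7 = 3·182 − 7·77
7 = −7·6811 + 262·182
7 = 262·27426 − 1055·6811
So 7 = (262)·27426 + (-1055)·6811.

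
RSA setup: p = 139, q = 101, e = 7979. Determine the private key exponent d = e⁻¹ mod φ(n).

2219

φ(n) = (p−1)(q−1) = 138·100 = 13800.
Need d with 7979·d ≡ 1 (mod 13800). Apply the extended Euclidean algorithm:
13800 = 1*7979 + 5821
7979 = 1*5821 + 2158
5821 = 2*2158 + 1505
2158 = 1*1505 + 653
1505 = 2*653 + 199
653 = 3*199 + 56
199 = 3*56 + 31
56 = 1*31 + 25
31 = 1*25 + 6
25 = 4*6 + 1
6 = 6*1 + 0
Back-substitute:
1 = 25 − 4·6
1 = −4·31 + 5·25
1 = 5·56 − 9·31
1 = −9·199 + 32·56
1 = 32·653 − 105·199
1 = −105·1505 + 242·653
1 = 242·2158 − 347·1505
1 = −347·5821 + 936·2158
1 = 936·7979 − 1283·5821
1 = −1283·13800 + 2219·7979
So 7979·2219 ≡ 1 (mod 13800), hence d = 2219.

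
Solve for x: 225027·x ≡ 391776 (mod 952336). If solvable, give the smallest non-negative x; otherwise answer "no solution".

72688

First find gcd(225027, 952336):
952336 = 4*225027 + 52228
225027 = 4*52228 + 16115
52228 = 3*16115 + 3883
16115 = 4*3883 + 583
3883 = 6*583 + 385
583 = 1*385 + 198
385 = 1*198 + 187
198 = 1*187 + 11
187 = 17*11 + 0
gcd = 11 and 11 | 391776, so solutions exist. Divide through by 11: 20457x ≡ 35616 (mod 86576).
Now find 20457⁻¹ mod 86576:
86576 = 4*20457 + 4748
20457 = 4*4748 + 1465
4748 = 3*1465 + 353
1465 = 4*353 + 53
353 = 6*53 + 35
53 = 1*35 + 18
35 = 1*18 + 17
18 = 1*17 + 1
17 = 17*1 + 0
Back-substitute:
1 = 18 − 17
1 = −35 + 2·18
1 = 2·53 − 3·35
1 = −3·353 + 20·53
1 = 20·1465 − 83·353
1 = −83·4748 + 269·1465
1 = 269·20457 − 1159·4748
1 = −1159·86576 + 4905·20457
So 20457⁻¹ ≡ 4905 (mod 86576).
Then x ≡ 4905·35616 ≡ 72688 (mod 86576); the smallest non-negative solution is x = 72688.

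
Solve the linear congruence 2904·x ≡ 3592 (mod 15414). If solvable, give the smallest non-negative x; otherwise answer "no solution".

gcd(2904, 15414):
15414 = 5·2904 + 894
2904 = 3·894 + 222
894 = 4·222 + 6
222 = 37·6 + 0
gcd = 6, but 6 ∤ 3592, so the congruence has no solution.

no solution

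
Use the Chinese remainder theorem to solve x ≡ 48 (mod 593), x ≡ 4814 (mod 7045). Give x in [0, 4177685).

1124969

Write x = 48 + 593·k. Then 593·k ≡ 4814 − 48 ≡ 4766 (mod 7045).
Need 593⁻¹ mod 7045. Extended Euclid on (7045, 593):
7045 = 11×593 + 522
593 = 1×522 + 71
522 = 7×71 + 25
71 = 2×25 + 21
25 = 1×21 + 4
21 = 5×4 + 1
4 = 4×1 + 0
Back-substitute:
1 = 21 − 5·4
1 = −5·25 + 6·21
1 = 6·71 − 17·25
1 = −17·522 + 125·71
1 = 125·593 − 142·522
1 = −142·7045 + 1687·593
593⁻¹ ≡ 1687 (mod 7045), so k ≡ 1687·4766 ≡ 1897 (mod 7045).
x = 48 + 593·1897 = 1124969.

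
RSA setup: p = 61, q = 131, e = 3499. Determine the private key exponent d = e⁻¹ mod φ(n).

1099

φ(n) = (p−1)(q−1) = 60·130 = 7800.
Need d with 3499·d ≡ 1 (mod 7800). Apply the extended Euclidean algorithm:
7800 = 2×3499 + 802
3499 = 4×802 + 291
802 = 2×291 + 220
291 = 1×220 + 71
220 = 3×71 + 7
71 = 10×7 + 1
7 = 7×1 + 0
Back-substitute:
1 = 71 − 10·7
1 = −10·220 + 31·71
1 = 31·291 − 41·220
1 = −41·802 + 113·291
1 = 113·3499 − 493·802
1 = −493·7800 + 1099·3499
So 3499·1099 ≡ 1 (mod 7800), hence d = 1099.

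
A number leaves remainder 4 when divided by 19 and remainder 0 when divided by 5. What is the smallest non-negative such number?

80

Write x = 4 + 19·k. Then 19·k ≡ 0 − 4 ≡ 1 (mod 5).
Need 19⁻¹ mod 5. Extended Euclid on (5, 4):
5 = 1*4 + 1
4 = 4*1 + 0
Back-substitute:
1 = 5 − 4
19⁻¹ ≡ 4 (mod 5), so k ≡ 4·1 ≡ 4 (mod 5).
x = 4 + 19·4 = 80.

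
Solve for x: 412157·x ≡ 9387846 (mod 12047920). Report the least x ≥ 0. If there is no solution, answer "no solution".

First find gcd(412157, 12047920):
12047920 = 29·412157 + 95367
412157 = 4·95367 + 30689
95367 = 3·30689 + 3300
30689 = 9·3300 + 989
3300 = 3·989 + 333
989 = 2·333 + 323
333 = 1·323 + 10
323 = 32·10 + 3
10 = 3·3 + 1
3 = 3·1 + 0
gcd = 1, so a unique solution mod 12047920 exists.
Back-substitute for the Bézout coefficients:
1 = 10 − 3·3
1 = −3·323 + 97·10
1 = 97·333 − 100·323
1 = −100·989 + 297·333
1 = 297·3300 − 991·989
1 = −991·30689 + 9216·3300
1 = 9216·95367 − 28639·30689
1 = −28639·412157 + 123772·95367
1 = 123772·12047920 − 3618027·412157
So 412157·(-3618027) ≡ 1 (mod 12047920), giving 412157⁻¹ ≡ 8429893.
x ≡ 412157⁻¹·9387846 ≡ 8429893·9387846 ≡ 3716238 (mod 12047920).

3716238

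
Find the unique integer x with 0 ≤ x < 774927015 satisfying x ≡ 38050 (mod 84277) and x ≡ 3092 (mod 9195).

366727277

Write x = 38050 + 84277·k. Then 84277·k ≡ 3092 − 38050 ≡ 1822 (mod 9195).
Need 84277⁻¹ mod 9195. Extended Euclid on (9195, 1522):
9195 = 6·1522 + 63
1522 = 24·63 + 10
63 = 6·10 + 3
10 = 3·3 + 1
3 = 3·1 + 0
Back-substitute:
1 = 10 − 3·3
1 = −3·63 + 19·10
1 = 19·1522 − 459·63
1 = −459·9195 + 2773·1522
84277⁻¹ ≡ 2773 (mod 9195), so k ≡ 2773·1822 ≡ 4351 (mod 9195).
x = 38050 + 84277·4351 = 366727277.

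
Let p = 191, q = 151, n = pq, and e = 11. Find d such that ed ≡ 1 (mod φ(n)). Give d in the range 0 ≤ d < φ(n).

φ(n) = (p−1)(q−1) = 190·150 = 28500.
Need d with 11·d ≡ 1 (mod 28500). Apply the extended Euclidean algorithm:
28500 = 2590·11 + 10
11 = 1·10 + 1
10 = 10·1 + 0
Back-substitute:
1 = 11 − 10
1 = −28500 + 2591·11
So 11·2591 ≡ 1 (mod 28500), hence d = 2591.

2591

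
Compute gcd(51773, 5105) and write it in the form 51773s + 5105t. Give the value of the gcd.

Repeated division:
51773 = 10·5105 + 723
5105 = 7·723 + 44
723 = 16·44 + 19
44 = 2·19 + 6
19 = 3·6 + 1
6 = 6·1 + 0
gcd(51773, 5105) = 1.
Express as a combination:
1 = 19 − 3·6
1 = −3·44 + 7·19
1 = 7·723 − 115·44
1 = −115·5105 + 812·723
1 = 812·51773 − 8235·5105
So 1 = (812)·51773 + (-8235)·5105.

1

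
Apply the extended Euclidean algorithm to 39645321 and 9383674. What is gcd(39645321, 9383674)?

1

Apply Euclid's algorithm to 39645321 and 9383674:
39645321 = 4×9383674 + 2110625
9383674 = 4×2110625 + 941174
2110625 = 2×941174 + 228277
941174 = 4×228277 + 28066
228277 = 8×28066 + 3749
28066 = 7×3749 + 1823
3749 = 2×1823 + 103
1823 = 17×103 + 72
103 = 1×72 + 31
72 = 2×31 + 10
31 = 3×10 + 1
10 = 10×1 + 0
gcd(39645321, 9383674) = 1.
Working backward:
1 = 31 − 3·10
1 = −3·72 + 7·31
1 = 7·103 − 10·72
1 = −10·1823 + 177·103
1 = 177·3749 − 364·1823
1 = −364·28066 + 2725·3749
1 = 2725·228277 − 22164·28066
1 = −22164·941174 + 91381·228277
1 = 91381·2110625 − 204926·941174
1 = −204926·9383674 + 911085·2110625
1 = 911085·39645321 − 3849266·9383674
So 1 = (911085)·39645321 + (-3849266)·9383674.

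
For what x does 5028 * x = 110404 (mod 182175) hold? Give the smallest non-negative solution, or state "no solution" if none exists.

gcd(5028, 182175):
182175 = 36·5028 + 1167
5028 = 4·1167 + 360
1167 = 3·360 + 87
360 = 4·87 + 12
87 = 7·12 + 3
12 = 4·3 + 0
gcd = 3, but 3 ∤ 110404, so the congruence has no solution.

no solution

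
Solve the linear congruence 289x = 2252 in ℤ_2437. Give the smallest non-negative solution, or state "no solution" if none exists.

1669

First find gcd(289, 2437):
2437 = 8×289 + 125
289 = 2×125 + 39
125 = 3×39 + 8
39 = 4×8 + 7
8 = 1×7 + 1
7 = 7×1 + 0
gcd = 1, so a unique solution mod 2437 exists.
Back-substitute for the Bézout coefficients:
1 = 8 − 7
1 = −39 + 5·8
1 = 5·125 − 16·39
1 = −16·289 + 37·125
1 = 37·2437 − 312·289
So 289·(-312) ≡ 1 (mod 2437), giving 289⁻¹ ≡ 2125.
x ≡ 289⁻¹·2252 ≡ 2125·2252 ≡ 1669 (mod 2437).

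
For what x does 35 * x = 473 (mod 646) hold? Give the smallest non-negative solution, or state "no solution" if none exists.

First find gcd(35, 646):
646 = 18×35 + 16
35 = 2×16 + 3
16 = 5×3 + 1
3 = 3×1 + 0
gcd = 1, so a unique solution mod 646 exists.
Back-substitute for the Bézout coefficients:
1 = 16 − 5·3
1 = −5·35 + 11·16
1 = 11·646 − 203·35
So 35·(-203) ≡ 1 (mod 646), giving 35⁻¹ ≡ 443.
x ≡ 35⁻¹·473 ≡ 443·473 ≡ 235 (mod 646).

235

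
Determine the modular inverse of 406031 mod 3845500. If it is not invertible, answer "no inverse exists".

Run Euclid on (3845500, 406031):
3845500 = 9*406031 + 191221
406031 = 2*191221 + 23589
191221 = 8*23589 + 2509
23589 = 9*2509 + 1008
2509 = 2*1008 + 493
1008 = 2*493 + 22
493 = 22*22 + 9
22 = 2*9 + 4
9 = 2*4 + 1
4 = 4*1 + 0
Since gcd(406031, 3845500) = 1, back-substitute to write 1 as a combination:
1 = 9 − 2·4
1 = −2·22 + 5·9
1 = 5·493 − 112·22
1 = −112·1008 + 229·493
1 = 229·2509 − 570·1008
1 = −570·23589 + 5359·2509
1 = 5359·191221 − 43442·23589
1 = −43442·406031 + 92243·191221
1 = 92243·3845500 − 873629·406031
Hence 406031⁻¹ ≡ -873629 ≡ 2971871 (mod 3845500).

2971871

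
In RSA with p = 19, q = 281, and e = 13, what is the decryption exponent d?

3877

φ(n) = (p−1)(q−1) = 18·280 = 5040.
Need d with 13·d ≡ 1 (mod 5040). Apply the extended Euclidean algorithm:
5040 = 387×13 + 9
13 = 1×9 + 4
9 = 2×4 + 1
4 = 4×1 + 0
Back-substitute:
1 = 9 − 2·4
1 = −2·13 + 3·9
1 = 3·5040 − 1163·13
So 13·(-1163) ≡ 1 (mod 5040), hence d ≡ -1163 ≡ 3877 (mod 5040).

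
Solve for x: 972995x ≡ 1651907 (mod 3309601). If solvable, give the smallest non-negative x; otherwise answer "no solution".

First find gcd(972995, 3309601):
3309601 = 3·972995 + 390616
972995 = 2·390616 + 191763
390616 = 2·191763 + 7090
191763 = 27·7090 + 333
7090 = 21·333 + 97
333 = 3·97 + 42
97 = 2·42 + 13
42 = 3·13 + 3
13 = 4·3 + 1
3 = 3·1 + 0
gcd = 1, so a unique solution mod 3309601 exists.
Back-substitute for the Bézout coefficients:
1 = 13 − 4·3
1 = −4·42 + 13·13
1 = 13·97 − 30·42
1 = −30·333 + 103·97
1 = 103·7090 − 2193·333
1 = −2193·191763 + 59314·7090
1 = 59314·390616 − 120821·191763
1 = −120821·972995 + 300956·390616
1 = 300956·3309601 − 1023689·972995
So 972995·(-1023689) ≡ 1 (mod 3309601), giving 972995⁻¹ ≡ 2285912.
x ≡ 972995⁻¹·1651907 ≡ 2285912·1651907 ≡ 1606027 (mod 3309601).

1606027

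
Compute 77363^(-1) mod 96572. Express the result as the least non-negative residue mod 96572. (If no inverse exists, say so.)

Apply the Euclidean algorithm to 96572 and 77363:
96572 = 1*77363 + 19209
77363 = 4*19209 + 527
19209 = 36*527 + 237
527 = 2*237 + 53
237 = 4*53 + 25
53 = 2*25 + 3
25 = 8*3 + 1
3 = 3*1 + 0
Since gcd(77363, 96572) = 1, back-substitute to write 1 as a combination:
1 = 25 − 8·3
1 = −8·53 + 17·25
1 = 17·237 − 76·53
1 = −76·527 + 169·237
1 = 169·19209 − 6160·527
1 = −6160·77363 + 24809·19209
1 = 24809·96572 − 30969·77363
Hence 77363⁻¹ ≡ -30969 ≡ 65603 (mod 96572).

65603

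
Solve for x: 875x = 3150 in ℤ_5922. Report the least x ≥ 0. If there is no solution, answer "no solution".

First find gcd(875, 5922):
5922 = 6*875 + 672
875 = 1*672 + 203
672 = 3*203 + 63
203 = 3*63 + 14
63 = 4*14 + 7
14 = 2*7 + 0
gcd = 7 and 7 | 3150, so solutions exist. Divide through by 7: 125x ≡ 450 (mod 846).
Now find 125⁻¹ mod 846:
846 = 6·125 + 96
125 = 1·96 + 29
96 = 3·29 + 9
29 = 3·9 + 2
9 = 4·2 + 1
2 = 2·1 + 0
Back-substitute:
1 = 9 − 4·2
1 = −4·29 + 13·9
1 = 13·96 − 43·29
1 = −43·125 + 56·96
1 = 56·846 − 379·125
So 125·(-379) ≡ 1 (mod 846), i.e. 125⁻¹ ≡ 467.
Then x ≡ 467·450 ≡ 342 (mod 846); the smallest non-negative solution is x = 342.

342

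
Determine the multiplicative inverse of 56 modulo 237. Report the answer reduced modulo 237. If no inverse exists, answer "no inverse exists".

182

gcd(237, 56) by repeated division:
237 = 4·56 + 13
56 = 4·13 + 4
13 = 3·4 + 1
4 = 4·1 + 0
The gcd is 1. Working backward:
1 = 13 − 3·4
1 = −3·56 + 13·13
1 = 13·237 − 55·56
Hence 56⁻¹ ≡ -55 ≡ 182 (mod 237).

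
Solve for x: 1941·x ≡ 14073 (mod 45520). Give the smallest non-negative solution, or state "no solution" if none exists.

First find gcd(1941, 45520):
45520 = 23×1941 + 877
1941 = 2×877 + 187
877 = 4×187 + 129
187 = 1×129 + 58
129 = 2×58 + 13
58 = 4×13 + 6
13 = 2×6 + 1
6 = 6×1 + 0
gcd = 1, so a unique solution mod 45520 exists.
Back-substitute for the Bézout coefficients:
1 = 13 − 2·6
1 = −2·58 + 9·13
1 = 9·129 − 20·58
1 = −20·187 + 29·129
1 = 29·877 − 136·187
1 = −136·1941 + 301·877
1 = 301·45520 − 7059·1941
So 1941·(-7059) ≡ 1 (mod 45520), giving 1941⁻¹ ≡ 38461.
x ≡ 1941⁻¹·14073 ≡ 38461·14073 ≡ 28853 (mod 45520).

28853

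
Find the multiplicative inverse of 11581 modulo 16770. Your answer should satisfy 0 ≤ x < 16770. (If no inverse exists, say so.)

12811

Apply the Euclidean algorithm to 16770 and 11581:
16770 = 1*11581 + 5189
11581 = 2*5189 + 1203
5189 = 4*1203 + 377
1203 = 3*377 + 72
377 = 5*72 + 17
72 = 4*17 + 4
17 = 4*4 + 1
4 = 4*1 + 0
Since gcd(11581, 16770) = 1, back-substitute to write 1 as a combination:
1 = 17 − 4·4
1 = −4·72 + 17·17
1 = 17·377 − 89·72
1 = −89·1203 + 284·377
1 = 284·5189 − 1225·1203
1 = −1225·11581 + 2734·5189
1 = 2734·16770 − 3959·11581
Hence 11581⁻¹ ≡ -3959 ≡ 12811 (mod 16770).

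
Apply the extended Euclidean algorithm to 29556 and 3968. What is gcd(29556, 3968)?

Euclidean algorithm:
29556 = 7×3968 + 1780
3968 = 2×1780 + 408
1780 = 4×408 + 148
408 = 2×148 + 112
148 = 1×112 + 36
112 = 3×36 + 4
36 = 9×4 + 0
gcd(29556, 3968) = 4.
Back-substituting:
4 = 112 − 3·36
4 = −3·148 + 4·112
4 = 4·408 − 11·148
4 = −11·1780 + 48·408
4 = 48·3968 − 107·1780
4 = −107·29556 + 797·3968
So 4 = (-107)·29556 + (797)·3968.

4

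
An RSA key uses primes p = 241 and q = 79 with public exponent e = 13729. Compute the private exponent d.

φ(n) = (p−1)(q−1) = 240·78 = 18720.
Need d with 13729·d ≡ 1 (mod 18720). Apply the extended Euclidean algorithm:
18720 = 1·13729 + 4991
13729 = 2·4991 + 3747
4991 = 1·3747 + 1244
3747 = 3·1244 + 15
1244 = 82·15 + 14
15 = 1·14 + 1
14 = 14·1 + 0
Back-substitute:
1 = 15 − 14
1 = −1244 + 83·15
1 = 83·3747 − 250·1244
1 = −250·4991 + 333·3747
1 = 333·13729 − 916·4991
1 = −916·18720 + 1249·13729
So 13729·1249 ≡ 1 (mod 18720), hence d = 1249.

1249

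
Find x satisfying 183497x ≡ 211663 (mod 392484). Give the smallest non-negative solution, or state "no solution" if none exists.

348107

First find gcd(183497, 392484):
392484 = 2*183497 + 25490
183497 = 7*25490 + 5067
25490 = 5*5067 + 155
5067 = 32*155 + 107
155 = 1*107 + 48
107 = 2*48 + 11
48 = 4*11 + 4
11 = 2*4 + 3
4 = 1*3 + 1
3 = 3*1 + 0
gcd = 1, so a unique solution mod 392484 exists.
Back-substitute for the Bézout coefficients:
1 = 4 − 3
1 = −11 + 3·4
1 = 3·48 − 13·11
1 = −13·107 + 29·48
1 = 29·155 − 42·107
1 = −42·5067 + 1373·155
1 = 1373·25490 − 6907·5067
1 = −6907·183497 + 49722·25490
1 = 49722·392484 − 106351·183497
So 183497·(-106351) ≡ 1 (mod 392484), giving 183497⁻¹ ≡ 286133.
x ≡ 183497⁻¹·211663 ≡ 286133·211663 ≡ 348107 (mod 392484).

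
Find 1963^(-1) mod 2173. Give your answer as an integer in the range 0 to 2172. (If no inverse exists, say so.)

1935

gcd(2173, 1963) by repeated division:
2173 = 1*1963 + 210
1963 = 9*210 + 73
210 = 2*73 + 64
73 = 1*64 + 9
64 = 7*9 + 1
9 = 9*1 + 0
The gcd is 1. Working backward:
1 = 64 − 7·9
1 = −7·73 + 8·64
1 = 8·210 − 23·73
1 = −23·1963 + 215·210
1 = 215·2173 − 238·1963
Hence 1963⁻¹ ≡ -238 ≡ 1935 (mod 2173).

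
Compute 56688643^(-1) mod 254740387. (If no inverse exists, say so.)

Compute gcd(56688643, 254740387):
254740387 = 4*56688643 + 27985815
56688643 = 2*27985815 + 717013
27985815 = 39*717013 + 22308
717013 = 32*22308 + 3157
22308 = 7*3157 + 209
3157 = 15*209 + 22
209 = 9*22 + 11
22 = 2*11 + 0
Since gcd = 11 > 1, 56688643 is not a unit mod 254740387.

no inverse exists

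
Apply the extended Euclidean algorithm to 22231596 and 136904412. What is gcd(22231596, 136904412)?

12

Repeated division:
136904412 = 6*22231596 + 3514836
22231596 = 6*3514836 + 1142580
3514836 = 3*1142580 + 87096
1142580 = 13*87096 + 10332
87096 = 8*10332 + 4440
10332 = 2*4440 + 1452
4440 = 3*1452 + 84
1452 = 17*84 + 24
84 = 3*24 + 12
24 = 2*12 + 0
gcd(22231596, 136904412) = 12.
Express as a combination:
12 = 84 − 3·24
12 = −3·1452 + 52·84
12 = 52·4440 − 159·1452
12 = −159·10332 + 370·4440
12 = 370·87096 − 3119·10332
12 = −3119·1142580 + 40917·87096
12 = 40917·3514836 − 125870·1142580
12 = −125870·22231596 + 796137·3514836
12 = 796137·136904412 − 4902692·22231596
So 12 = (796137)·136904412 + (-4902692)·22231596.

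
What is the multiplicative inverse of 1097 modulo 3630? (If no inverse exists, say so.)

953

Apply the Euclidean algorithm to 3630 and 1097:
3630 = 3×1097 + 339
1097 = 3×339 + 80
339 = 4×80 + 19
80 = 4×19 + 4
19 = 4×4 + 3
4 = 1×3 + 1
3 = 3×1 + 0
gcd = 1, so the inverse exists. Back-substitute:
1 = 4 − 3
1 = −19 + 5·4
1 = 5·80 − 21·19
1 = −21·339 + 89·80
1 = 89·1097 − 288·339
1 = −288·3630 + 953·1097
So 1097·953 ≡ 1 (mod 3630).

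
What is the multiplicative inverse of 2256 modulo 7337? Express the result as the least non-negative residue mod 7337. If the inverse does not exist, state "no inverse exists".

3301

Apply the Euclidean algorithm to 7337 and 2256:
7337 = 3×2256 + 569
2256 = 3×569 + 549
569 = 1×549 + 20
549 = 27×20 + 9
20 = 2×9 + 2
9 = 4×2 + 1
2 = 2×1 + 0
gcd = 1, so the inverse exists. Back-substitute:
1 = 9 − 4·2
1 = −4·20 + 9·9
1 = 9·549 − 247·20
1 = −247·569 + 256·549
1 = 256·2256 − 1015·569
1 = −1015·7337 + 3301·2256
So 2256·3301 ≡ 1 (mod 7337).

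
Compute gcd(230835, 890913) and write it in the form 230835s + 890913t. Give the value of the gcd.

Apply Euclid's algorithm to 890913 and 230835:
890913 = 3×230835 + 198408
230835 = 1×198408 + 32427
198408 = 6×32427 + 3846
32427 = 8×3846 + 1659
3846 = 2×1659 + 528
1659 = 3×528 + 75
528 = 7×75 + 3
75 = 25×3 + 0
gcd(230835, 890913) = 3.
Working backward:
3 = 528 − 7·75
3 = −7·1659 + 22·528
3 = 22·3846 − 51·1659
3 = −51·32427 + 430·3846
3 = 430·198408 − 2631·32427
3 = −2631·230835 + 3061·198408
3 = 3061·890913 − 11814·230835
So 3 = (3061)·890913 + (-11814)·230835.

3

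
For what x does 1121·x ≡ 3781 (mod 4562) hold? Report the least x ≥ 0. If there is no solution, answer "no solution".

2555

First find gcd(1121, 4562):
4562 = 4×1121 + 78
1121 = 14×78 + 29
78 = 2×29 + 20
29 = 1×20 + 9
20 = 2×9 + 2
9 = 4×2 + 1
2 = 2×1 + 0
gcd = 1, so a unique solution mod 4562 exists.
Back-substitute for the Bézout coefficients:
1 = 9 − 4·2
1 = −4·20 + 9·9
1 = 9·29 − 13·20
1 = −13·78 + 35·29
1 = 35·1121 − 503·78
1 = −503·4562 + 2047·1121
So 1121·(2047) ≡ 1 (mod 4562), giving 1121⁻¹ ≡ 2047.
x ≡ 1121⁻¹·3781 ≡ 2047·3781 ≡ 2555 (mod 4562).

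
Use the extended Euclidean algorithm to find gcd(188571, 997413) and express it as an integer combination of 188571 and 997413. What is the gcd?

Repeated division:
997413 = 5·188571 + 54558
188571 = 3·54558 + 24897
54558 = 2·24897 + 4764
24897 = 5·4764 + 1077
4764 = 4·1077 + 456
1077 = 2·456 + 165
456 = 2·165 + 126
165 = 1·126 + 39
126 = 3·39 + 9
39 = 4·9 + 3
9 = 3·3 + 0
gcd(188571, 997413) = 3.
Back-substituting:
3 = 39 − 4·9
3 = −4·126 + 13·39
3 = 13·165 − 17·126
3 = −17·456 + 47·165
3 = 47·1077 − 111·456
3 = −111·4764 + 491·1077
3 = 491·24897 − 2566·4764
3 = −2566·54558 + 5623·24897
3 = 5623·188571 − 19435·54558
3 = −19435·997413 + 102798·188571
So 3 = (-19435)·997413 + (102798)·188571.

3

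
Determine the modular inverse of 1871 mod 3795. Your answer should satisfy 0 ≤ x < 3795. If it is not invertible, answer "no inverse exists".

Run Euclid on (3795, 1871):
3795 = 2*1871 + 53
1871 = 35*53 + 16
53 = 3*16 + 5
16 = 3*5 + 1
5 = 5*1 + 0
Since gcd(1871, 3795) = 1, back-substitute to write 1 as a combination:
1 = 16 − 3·5
1 = −3·53 + 10·16
1 = 10·1871 − 353·53
1 = −353·3795 + 716·1871
So 1871·716 ≡ 1 (mod 3795).

716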